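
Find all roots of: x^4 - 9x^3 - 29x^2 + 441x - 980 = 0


Let p(x) = x^4 - 9x^3 - 29x^2 + 441x - 980. By the rational root theorem (leading coefficient 1), any rational root is an integer divisor of 980: try ±1, ±2, ... in turn.
Test x = 1: value = -576 ≠ 0.
Test x = -1: value = -1440 ≠ 0.
Test x = 2: value = -270 ≠ 0.
Test x = -2: value = -1890 ≠ 0.
Test x = 4: value = 0 ✓, so (x - 4) is a factor.
Synthetic division by (x - 4): bring down 1; 1(4) - 9 = -5; (-5)(4) - 29 = -49; (-49)(4) + 441 = 245; 245(4) - 980 = 0 → quotient x^3 - 5x^2 - 49x + 245, remainder 0.
Continue with the quotient x^3 - 5x^2 - 49x + 245 (candidates must divide 245).
Test x = 5: value = 0 ✓, so (x - 5) is a factor.
Synthetic division by (x - 5): bring down 1; 1(5) - 5 = 0; 0(5) - 49 = -49; (-49)(5) + 245 = 0 → quotient x^2 - 49, remainder 0.
Solve the quadratic x^2 - 49 = 0: discriminant = 0^2 - 4(1)(-49) = 0 + 196 = 196.
sqrt(196) = 14, so x = (0 ± 14)/2: x = 7 or x = -7.
Collecting all roots found:

x = -7, x = 4, x = 5, x = 7


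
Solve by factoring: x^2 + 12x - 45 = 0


We need two numbers that multiply to -45 and add to 12.
Those numbers are 15 and -3 (since 15 * (-3) = -45 and 15 + (-3) = 12).
So x^2 + 12x - 45 = (x + 15)(x - 3) = 0
Setting each factor to zero: x = -15 or x = 3

x = -15, x = 3


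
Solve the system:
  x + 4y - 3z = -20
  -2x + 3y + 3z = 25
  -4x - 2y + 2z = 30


Using Cramer's rule. Expand each determinant along the first row.
D  = 1*[3*2 - 3*(-2)] - 4*[(-2)*2 - 3*(-4)] + (-3)*[(-2)*(-2) - 3*(-4)]
  = 1*(12) - 4*(8) + (-3)*(16) = -68
Dx = (-20)*[3*2 - 3*(-2)] - 4*[25*2 - 3*30] + (-3)*[25*(-2) - 3*30]
  = (-20)*(12) - 4*(-40) + (-3)*(-140) = 340
Dy = 1*[25*2 - 3*30] - (-20)*[(-2)*2 - 3*(-4)] + (-3)*[(-2)*30 - 25*(-4)]
  = 1*(-40) - (-20)*(8) + (-3)*(40) = 0
Dz = 1*[3*30 - 25*(-2)] - 4*[(-2)*30 - 25*(-4)] + (-20)*[(-2)*(-2) - 3*(-4)]
  = 1*(140) - 4*(40) + (-20)*(16) = -340
x = Dx/D = 340/-68 = -5, y = Dy/D = 0/-68 = 0, z = Dz/D = -340/-68 = 5
Check eq1: (1)(-5) + (4)(0) + (-3)(5) = -20 = -20 ✓
Check eq2: (-2)(-5) + (3)(0) + (3)(5) = 25 = 25 ✓
Check eq3: (-4)(-5) + (-2)(0) + (2)(5) = 30 = 30 ✓

x = -5, y = 0, z = 5


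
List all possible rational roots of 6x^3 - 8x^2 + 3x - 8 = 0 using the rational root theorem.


Rational root theorem: possible roots are ±p/q where:
  p divides the constant term (-8): p ∈ {1, 2, 4, 8}
  q divides the leading coefficient (6): q ∈ {1, 2, 3, 6}

All possible rational roots: -8, -4, -8/3, -2, -4/3, -1, -2/3, -1/2, -1/3, -1/6, 1/6, 1/3, 1/2, 2/3, 1, 4/3, 2, 8/3, 4, 8

-8, -4, -8/3, -2, -4/3, -1, -2/3, -1/2, -1/3, -1/6, 1/6, 1/3, 1/2, 2/3, 1, 4/3, 2, 8/3, 4, 8


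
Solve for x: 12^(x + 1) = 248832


Express both sides with the same base.
248832 = 12^5
Since the bases match, equate exponents: x + 1 = 5
So x = 5 - (1) = 4

x = 4


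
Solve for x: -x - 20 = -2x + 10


Starting with: -x - 20 = -2x + 10
Move all x terms to left: (-1 + 2)x = 10 + 20
Simplify: x = 30
Divide both sides by 1: x = 30

x = 30


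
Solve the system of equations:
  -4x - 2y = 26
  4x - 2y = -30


Using Cramer's rule:
Determinant D = (-4)(-2) - (4)(-2) = 8 + 8 = 16
Dx = (26)(-2) - (-30)(-2) = -52 - 60 = -112
Dy = (-4)(-30) - (4)(26) = 120 - 104 = 16
x = Dx/D = -112/16 = -7
y = Dy/D = 16/16 = 1

x = -7, y = 1


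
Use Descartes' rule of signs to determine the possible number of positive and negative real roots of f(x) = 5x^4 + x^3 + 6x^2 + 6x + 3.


Descartes' rule of signs:

For positive roots, count sign changes in f(x) = 5x^4 + x^3 + 6x^2 + 6x + 3:
Signs of coefficients: +, +, +, +, +
Number of sign changes: 0
Possible positive real roots: 0

For negative roots, examine f(-x) = 5x^4 - x^3 + 6x^2 - 6x + 3:
Signs of coefficients: +, -, +, -, +
Number of sign changes: 4
Possible negative real roots: 4, 2, 0

Positive roots: 0; Negative roots: 4 or 2 or 0


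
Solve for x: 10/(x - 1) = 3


Multiply both sides by (x - 1): 10 = 3(x - 1)
Distribute: 10 = 3x - 3
3x = 10 + 3 = 13
x = 13/3

x = 13/3


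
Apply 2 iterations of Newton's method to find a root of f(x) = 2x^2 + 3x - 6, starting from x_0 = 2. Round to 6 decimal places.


Newton's method: x_(n+1) = x_n - f(x_n)/f'(x_n)
f(x) = 2x^2 + 3x - 6
f'(x) = 4x + 3

Iteration 1:
  f(2.000000) = 8.000000
  f'(2.000000) = 11.000000
  x_1 = 2.000000 - (8.000000)/(11.000000) = 1.272727

Iteration 2:
  f(1.272727) = 1.057851
  f'(1.272727) = 8.090909
  x_2 = 1.272727 - (1.057851)/(8.090909) = 1.141982

x_2 = 1.141982


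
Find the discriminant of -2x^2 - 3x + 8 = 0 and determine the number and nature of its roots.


For ax^2 + bx + c = 0, discriminant D = b^2 - 4ac
Here a = -2, b = -3, c = 8
D = (-3)^2 - 4(-2)(8) = 9 + 64 = 73

D = 73 > 0 but not a perfect square
The equation has 2 distinct real irrational roots.

Discriminant = 73, 2 distinct real irrational roots


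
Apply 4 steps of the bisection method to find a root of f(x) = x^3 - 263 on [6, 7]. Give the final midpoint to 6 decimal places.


f(x) = x^3 - 263
f(6) = -47 < 0
f(7) = 80 > 0

Step 1: midpoint = (6.000000 + 7.000000)/2 = 6.500000
  f(6.500000) = 11.625000
  f(mid) > 0, so root is in [6.000000, 6.500000]

Step 2: midpoint = (6.000000 + 6.500000)/2 = 6.250000
  f(6.250000) = -18.859375
  f(mid) < 0, so root is in [6.250000, 6.500000]

Step 3: midpoint = (6.250000 + 6.500000)/2 = 6.375000
  f(6.375000) = -3.916016
  f(mid) < 0, so root is in [6.375000, 6.500000]

Step 4: midpoint = (6.375000 + 6.500000)/2 = 6.437500
  f(6.437500) = 3.779053
  f(mid) > 0, so root is in [6.375000, 6.437500]

midpoint = 6.437500


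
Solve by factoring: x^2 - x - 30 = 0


We need two numbers that multiply to -30 and add to -1.
Those numbers are -6 and 5 (since (-6) * 5 = -30 and (-6) + 5 = -1).
So x^2 - x - 30 = (x - 6)(x + 5) = 0
Setting each factor to zero: x = 6 or x = -5

x = -5, x = 6


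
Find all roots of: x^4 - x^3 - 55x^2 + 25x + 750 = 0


Let p(x) = x^4 - x^3 - 55x^2 + 25x + 750. By the rational root theorem (leading coefficient 1), any rational root is an integer divisor of 750: try ±1, ±2, ... in turn.
Test x = 1: value = 720 ≠ 0.
Test x = -1: value = 672 ≠ 0.
Test x = 2: value = 588 ≠ 0.
Test x = -2: value = 504 ≠ 0.
Test x = 3: value = 384 ≠ 0.
Test x = -3: value = 288 ≠ 0.
Test x = 5: value = 0 ✓, so (x - 5) is a factor.
Synthetic division by (x - 5): bring down 1; 1(5) - 1 = 4; 4(5) - 55 = -35; (-35)(5) + 25 = -150; (-150)(5) + 750 = 0 → quotient x^3 + 4x^2 - 35x - 150, remainder 0.
Continue with the quotient x^3 + 4x^2 - 35x - 150 (candidates must divide 150; re-test x = 5 first in case it repeats).
Test x = 5: value = -100 ≠ 0.
Test x = -5: value = 0 ✓, so (x + 5) is a factor.
Synthetic division by (x + 5): bring down 1; 1(-5) + 4 = -1; (-1)(-5) - 35 = -30; (-30)(-5) - 150 = 0 → quotient x^2 - x - 30, remainder 0.
Solve the quadratic x^2 - x - 30 = 0: discriminant = (-1)^2 - 4(1)(-30) = 1 + 120 = 121.
sqrt(121) = 11, so x = (1 ± 11)/2: x = 6 or x = -5.
Collecting all roots found:

x = -5 (multiplicity 2), x = 5, x = 6


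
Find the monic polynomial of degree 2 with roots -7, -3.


A monic polynomial with roots -7, -3 is:
p(x) = (x + 7)(x + 3)
After multiplying by (x + 7): x + 7
After multiplying by (x + 3): x^2 + 10x + 21

x^2 + 10x + 21


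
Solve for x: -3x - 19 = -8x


Starting with: -3x - 19 = -8x
Move all x terms to left: (-3 + 8)x = 0 + 19
Simplify: 5x = 19
Divide both sides by 5: x = 19/5

x = 19/5


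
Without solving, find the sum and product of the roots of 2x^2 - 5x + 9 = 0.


By Vieta's formulas for ax^2 + bx + c = 0:
  Sum of roots = -b/a
  Product of roots = c/a

Here a = 2, b = -5, c = 9
Sum = -(-5)/2 = 5/2
Product = 9/2 = 9/2

Sum = 5/2, Product = 9/2


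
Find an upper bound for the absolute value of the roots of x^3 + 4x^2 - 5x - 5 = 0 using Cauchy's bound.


Cauchy's bound: all roots r satisfy |r| <= 1 + max(|a_i/a_n|) for i = 0,...,n-1
where a_n is the leading coefficient.

Coefficients: [1, 4, -5, -5]
Leading coefficient a_n = 1
Ratios |a_i/a_n|: 4, 5, 5
Maximum ratio: 5
Cauchy's bound: |r| <= 1 + 5 = 6

Upper bound = 6


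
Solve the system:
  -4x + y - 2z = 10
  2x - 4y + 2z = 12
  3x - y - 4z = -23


Using Cramer's rule. Expand each determinant along the first row.
D  = (-4)*[(-4)*(-4) - 2*(-1)] - 1*[2*(-4) - 2*3] + (-2)*[2*(-1) - (-4)*3]
  = (-4)*(18) - 1*(-14) + (-2)*(10) = -78
Dx = 10*[(-4)*(-4) - 2*(-1)] - 1*[12*(-4) - 2*(-23)] + (-2)*[12*(-1) - (-4)*(-23)]
  = 10*(18) - 1*(-2) + (-2)*(-104) = 390
Dy = (-4)*[12*(-4) - 2*(-23)] - 10*[2*(-4) - 2*3] + (-2)*[2*(-23) - 12*3]
  = (-4)*(-2) - 10*(-14) + (-2)*(-82) = 312
Dz = (-4)*[(-4)*(-23) - 12*(-1)] - 1*[2*(-23) - 12*3] + 10*[2*(-1) - (-4)*3]
  = (-4)*(104) - 1*(-82) + 10*(10) = -234
x = Dx/D = 390/-78 = -5, y = Dy/D = 312/-78 = -4, z = Dz/D = -234/-78 = 3
Check eq1: (-4)(-5) + (1)(-4) + (-2)(3) = 10 = 10 ✓
Check eq2: (2)(-5) + (-4)(-4) + (2)(3) = 12 = 12 ✓
Check eq3: (3)(-5) + (-1)(-4) + (-4)(3) = -23 = -23 ✓

x = -5, y = -4, z = 3


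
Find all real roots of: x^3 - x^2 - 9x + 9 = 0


Let p(x) = x^3 - x^2 - 9x + 9. By the rational root theorem (leading coefficient 1), any rational root is an integer divisor of 9: try ±1, ±2, ... in turn.
Test x = 1: value = 0 ✓, so (x - 1) is a factor.
Synthetic division by (x - 1): bring down 1; 1(1) - 1 = 0; 0(1) - 9 = -9; (-9)(1) + 9 = 0 → quotient x^2 - 9, remainder 0.
Solve the quadratic x^2 - 9 = 0: discriminant = 0^2 - 4(1)(-9) = 0 + 36 = 36.
sqrt(36) = 6, so x = (0 ± 6)/2: x = 3 or x = -3.

x = -3, x = 1, x = 3


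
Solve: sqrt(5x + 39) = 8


Square both sides: 5x + 39 = 8^2 = 64
5x = 64 - 39 = 25
x = 5
Check: sqrt(5*5 + 39) = sqrt(64) = 8 ✓

x = 5


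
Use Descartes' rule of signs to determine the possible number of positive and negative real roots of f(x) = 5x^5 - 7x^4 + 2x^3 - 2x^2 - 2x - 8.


Descartes' rule of signs:

For positive roots, count sign changes in f(x) = 5x^5 - 7x^4 + 2x^3 - 2x^2 - 2x - 8:
Signs of coefficients: +, -, +, -, -, -
Number of sign changes: 3
Possible positive real roots: 3, 1

For negative roots, examine f(-x) = -5x^5 - 7x^4 - 2x^3 - 2x^2 + 2x - 8:
Signs of coefficients: -, -, -, -, +, -
Number of sign changes: 2
Possible negative real roots: 2, 0

Positive roots: 3 or 1; Negative roots: 2 or 0


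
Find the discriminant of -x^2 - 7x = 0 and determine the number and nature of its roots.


For ax^2 + bx + c = 0, discriminant D = b^2 - 4ac
Here a = -1, b = -7, c = 0
D = (-7)^2 - 4(-1)(0) = 49 - 0 = 49

D = 49 > 0 and is a perfect square (sqrt = 7)
The equation has 2 distinct real rational roots.

Discriminant = 49, 2 distinct real rational roots


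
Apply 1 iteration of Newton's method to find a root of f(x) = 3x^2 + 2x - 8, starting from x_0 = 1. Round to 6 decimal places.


Newton's method: x_(n+1) = x_n - f(x_n)/f'(x_n)
f(x) = 3x^2 + 2x - 8
f'(x) = 6x + 2

Iteration 1:
  f(1.000000) = -3.000000
  f'(1.000000) = 8.000000
  x_1 = 1.000000 - (-3.000000)/(8.000000) = 1.375000

x_1 = 1.375000


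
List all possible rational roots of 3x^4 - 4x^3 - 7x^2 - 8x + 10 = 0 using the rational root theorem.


Rational root theorem: possible roots are ±p/q where:
  p divides the constant term (10): p ∈ {1, 2, 5, 10}
  q divides the leading coefficient (3): q ∈ {1, 3}

All possible rational roots: -10, -5, -10/3, -2, -5/3, -1, -2/3, -1/3, 1/3, 2/3, 1, 5/3, 2, 10/3, 5, 10

-10, -5, -10/3, -2, -5/3, -1, -2/3, -1/3, 1/3, 2/3, 1, 5/3, 2, 10/3, 5, 10


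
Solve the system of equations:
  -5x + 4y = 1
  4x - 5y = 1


Using Cramer's rule:
Determinant D = (-5)(-5) - (4)(4) = 25 - 16 = 9
Dx = (1)(-5) - (1)(4) = -5 - 4 = -9
Dy = (-5)(1) - (4)(1) = -5 - 4 = -9
x = Dx/D = -9/9 = -1
y = Dy/D = -9/9 = -1

x = -1, y = -1


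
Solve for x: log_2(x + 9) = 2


Convert to exponential form: x + 9 = 2^2 = 4
x = 4 - 9 = -5
Check: log_2(-5 + 9) = log_2(4) = log_2(4) = 2 ✓

x = -5


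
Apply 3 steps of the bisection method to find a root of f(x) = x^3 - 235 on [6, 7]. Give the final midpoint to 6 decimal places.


f(x) = x^3 - 235
f(6) = -19 < 0
f(7) = 108 > 0

Step 1: midpoint = (6.000000 + 7.000000)/2 = 6.500000
  f(6.500000) = 39.625000
  f(mid) > 0, so root is in [6.000000, 6.500000]

Step 2: midpoint = (6.000000 + 6.500000)/2 = 6.250000
  f(6.250000) = 9.140625
  f(mid) > 0, so root is in [6.000000, 6.250000]

Step 3: midpoint = (6.000000 + 6.250000)/2 = 6.125000
  f(6.125000) = -5.216797
  f(mid) < 0, so root is in [6.125000, 6.250000]

midpoint = 6.125000


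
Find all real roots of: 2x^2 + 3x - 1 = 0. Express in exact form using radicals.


Using the quadratic formula: x = (-b ± sqrt(b^2 - 4ac)) / (2a)
Here a = 2, b = 3, c = -1
Discriminant = b^2 - 4ac = 3^2 - 4(2)(-1) = 9 + 8 = 17
Since discriminant = 17 > 0, there are two real roots.
x = (-3 ± sqrt(17)) / 4
Numerically: x ≈ 0.2808 or x ≈ -1.7808

x = (-3 + sqrt(17)) / 4 or x = (-3 - sqrt(17)) / 4


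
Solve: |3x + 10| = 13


An absolute value equation |expr| = 13 gives two cases:
Case 1: 3x + 10 = 13
  3x = 3, so x = 1
Case 2: 3x + 10 = -13
  3x = -23, so x = -23/3

x = -23/3, x = 1


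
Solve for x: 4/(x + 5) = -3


Multiply both sides by (x + 5): 4 = -3(x + 5)
Distribute: 4 = -3x - 15
-3x = 4 + 15 = 19
x = -19/3

x = -19/3


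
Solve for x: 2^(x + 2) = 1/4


Express both sides with the same base.
1/4 = 2^(-2)
Since the bases match, equate exponents: x + 2 = -2
So x = -2 - (2) = -4

x = -4


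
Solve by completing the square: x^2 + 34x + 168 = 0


Start: x^2 + 34x + 168 = 0
Move constant: x^2 + 34x = -168
Half of 34 is 17, squared is 289
Add 289 to both sides: x^2 + 34x + 289 = 121
(x + 17)^2 = 121
x + 17 = ±11
x = -17 + 11 = -6 or x = -17 - 11 = -28

x = -28, x = -6


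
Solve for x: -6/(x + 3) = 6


Multiply both sides by (x + 3): -6 = 6(x + 3)
Distribute: -6 = 6x + 18
6x = -6 - 18 = -24
x = -4

x = -4


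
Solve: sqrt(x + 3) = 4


Square both sides: x + 3 = 4^2 = 16
x = 16 - 3 = 13
x = 13
Check: sqrt(1*13 + 3) = sqrt(16) = 4 ✓

x = 13


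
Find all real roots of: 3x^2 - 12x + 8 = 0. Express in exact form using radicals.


Using the quadratic formula: x = (-b ± sqrt(b^2 - 4ac)) / (2a)
Here a = 3, b = -12, c = 8
Discriminant = b^2 - 4ac = (-12)^2 - 4(3)(8) = 144 - 96 = 48
Since discriminant = 48 > 0, there are two real roots.
x = (12 ± 4*sqrt(3)) / 6
Simplifying: x = (6 ± 2*sqrt(3)) / 3
Numerically: x ≈ 3.1547 or x ≈ 0.8453

x = (6 + 2*sqrt(3)) / 3 or x = (6 - 2*sqrt(3)) / 3


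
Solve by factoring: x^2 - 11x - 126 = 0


We need two numbers that multiply to -126 and add to -11.
Those numbers are 7 and -18 (since 7 * (-18) = -126 and 7 + (-18) = -11).
So x^2 - 11x - 126 = (x + 7)(x - 18) = 0
Setting each factor to zero: x = -7 or x = 18

x = -7, x = 18


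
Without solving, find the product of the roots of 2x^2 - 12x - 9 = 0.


By Vieta's formulas for ax^2 + bx + c = 0:
  Sum of roots = -b/a
  Product of roots = c/a

Here a = 2, b = -12, c = -9
Sum = -(-12)/2 = 6
Product = -9/2 = -9/2

Product = -9/2


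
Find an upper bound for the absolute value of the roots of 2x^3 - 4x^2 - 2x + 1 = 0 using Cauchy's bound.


Cauchy's bound: all roots r satisfy |r| <= 1 + max(|a_i/a_n|) for i = 0,...,n-1
where a_n is the leading coefficient.

Coefficients: [2, -4, -2, 1]
Leading coefficient a_n = 2
Ratios |a_i/a_n|: 2, 1, 1/2
Maximum ratio: 2
Cauchy's bound: |r| <= 1 + 2 = 3

Upper bound = 3


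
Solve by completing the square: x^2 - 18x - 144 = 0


Start: x^2 - 18x - 144 = 0
Move constant: x^2 - 18x = 144
Half of -18 is -9, squared is 81
Add 81 to both sides: x^2 - 18x + 81 = 225
(x - 9)^2 = 225
x - 9 = ±15
x = 9 + 15 = 24 or x = 9 - 15 = -6

x = -6, x = 24


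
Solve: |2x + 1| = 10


An absolute value equation |expr| = 10 gives two cases:
Case 1: 2x + 1 = 10
  2x = 9, so x = 9/2
Case 2: 2x + 1 = -10
  2x = -11, so x = -11/2

x = -11/2, x = 9/2


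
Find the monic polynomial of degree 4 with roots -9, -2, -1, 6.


A monic polynomial with roots -9, -2, -1, 6 is:
p(x) = (x + 9)(x + 2)(x + 1)(x - 6)
After multiplying by (x + 9): x + 9
After multiplying by (x + 2): x^2 + 11x + 18
After multiplying by (x + 1): x^3 + 12x^2 + 29x + 18
After multiplying by (x - 6): x^4 + 6x^3 - 43x^2 - 156x - 108

x^4 + 6x^3 - 43x^2 - 156x - 108


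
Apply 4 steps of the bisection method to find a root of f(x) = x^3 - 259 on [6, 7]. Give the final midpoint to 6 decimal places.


f(x) = x^3 - 259
f(6) = -43 < 0
f(7) = 84 > 0

Step 1: midpoint = (6.000000 + 7.000000)/2 = 6.500000
  f(6.500000) = 15.625000
  f(mid) > 0, so root is in [6.000000, 6.500000]

Step 2: midpoint = (6.000000 + 6.500000)/2 = 6.250000
  f(6.250000) = -14.859375
  f(mid) < 0, so root is in [6.250000, 6.500000]

Step 3: midpoint = (6.250000 + 6.500000)/2 = 6.375000
  f(6.375000) = 0.083984
  f(mid) > 0, so root is in [6.250000, 6.375000]

Step 4: midpoint = (6.250000 + 6.375000)/2 = 6.312500
  f(6.312500) = -7.461670
  f(mid) < 0, so root is in [6.312500, 6.375000]

midpoint = 6.312500


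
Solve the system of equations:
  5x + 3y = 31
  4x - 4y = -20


Using Cramer's rule:
Determinant D = (5)(-4) - (4)(3) = -20 - 12 = -32
Dx = (31)(-4) - (-20)(3) = -124 + 60 = -64
Dy = (5)(-20) - (4)(31) = -100 - 124 = -224
x = Dx/D = -64/-32 = 2
y = Dy/D = -224/-32 = 7

x = 2, y = 7


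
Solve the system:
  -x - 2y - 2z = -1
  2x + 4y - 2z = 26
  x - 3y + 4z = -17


Using Cramer's rule. Expand each determinant along the first row.
D  = (-1)*[4*4 - (-2)*(-3)] - (-2)*[2*4 - (-2)*1] + (-2)*[2*(-3) - 4*1]
  = (-1)*(10) - (-2)*(10) + (-2)*(-10) = 30
Dx = (-1)*[4*4 - (-2)*(-3)] - (-2)*[26*4 - (-2)*(-17)] + (-2)*[26*(-3) - 4*(-17)]
  = (-1)*(10) - (-2)*(70) + (-2)*(-10) = 150
Dy = (-1)*[26*4 - (-2)*(-17)] - (-1)*[2*4 - (-2)*1] + (-2)*[2*(-17) - 26*1]
  = (-1)*(70) - (-1)*(10) + (-2)*(-60) = 60
Dz = (-1)*[4*(-17) - 26*(-3)] - (-2)*[2*(-17) - 26*1] + (-1)*[2*(-3) - 4*1]
  = (-1)*(10) - (-2)*(-60) + (-1)*(-10) = -120
x = Dx/D = 150/30 = 5, y = Dy/D = 60/30 = 2, z = Dz/D = -120/30 = -4
Check eq1: (-1)(5) + (-2)(2) + (-2)(-4) = -1 = -1 ✓
Check eq2: (2)(5) + (4)(2) + (-2)(-4) = 26 = 26 ✓
Check eq3: (1)(5) + (-3)(2) + (4)(-4) = -17 = -17 ✓

x = 5, y = 2, z = -4


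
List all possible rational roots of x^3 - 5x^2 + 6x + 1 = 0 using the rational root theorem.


Rational root theorem: possible roots are ±p/q where:
  p divides the constant term (1): p ∈ {1}
  q divides the leading coefficient (1): q ∈ {1}

All possible rational roots: -1, 1

-1, 1


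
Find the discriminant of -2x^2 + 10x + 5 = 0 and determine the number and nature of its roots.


For ax^2 + bx + c = 0, discriminant D = b^2 - 4ac
Here a = -2, b = 10, c = 5
D = (10)^2 - 4(-2)(5) = 100 + 40 = 140

D = 140 > 0 but not a perfect square
The equation has 2 distinct real irrational roots.

Discriminant = 140, 2 distinct real irrational roots


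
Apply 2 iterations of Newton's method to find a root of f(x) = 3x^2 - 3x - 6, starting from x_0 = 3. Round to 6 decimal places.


Newton's method: x_(n+1) = x_n - f(x_n)/f'(x_n)
f(x) = 3x^2 - 3x - 6
f'(x) = 6x - 3

Iteration 1:
  f(3.000000) = 12.000000
  f'(3.000000) = 15.000000
  x_1 = 3.000000 - (12.000000)/(15.000000) = 2.200000

Iteration 2:
  f(2.200000) = 1.920000
  f'(2.200000) = 10.200000
  x_2 = 2.200000 - (1.920000)/(10.200000) = 2.011765

x_2 = 2.011765


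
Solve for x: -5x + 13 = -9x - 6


Starting with: -5x + 13 = -9x - 6
Move all x terms to left: (-5 + 9)x = -6 - 13
Simplify: 4x = -19
Divide both sides by 4: x = -19/4

x = -19/4


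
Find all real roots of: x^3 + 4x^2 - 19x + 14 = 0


Let p(x) = x^3 + 4x^2 - 19x + 14. By the rational root theorem (leading coefficient 1), any rational root is an integer divisor of 14: try ±1, ±2, ... in turn.
Test x = 1: value = 0 ✓, so (x - 1) is a factor.
Synthetic division by (x - 1): bring down 1; 1(1) + 4 = 5; 5(1) - 19 = -14; (-14)(1) + 14 = 0 → quotient x^2 + 5x - 14, remainder 0.
Solve the quadratic x^2 + 5x - 14 = 0: discriminant = 5^2 - 4(1)(-14) = 25 + 56 = 81.
sqrt(81) = 9, so x = (-5 ± 9)/2: x = 2 or x = -7.

x = -7, x = 1, x = 2


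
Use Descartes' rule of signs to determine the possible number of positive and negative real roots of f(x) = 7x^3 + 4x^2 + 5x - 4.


Descartes' rule of signs:

For positive roots, count sign changes in f(x) = 7x^3 + 4x^2 + 5x - 4:
Signs of coefficients: +, +, +, -
Number of sign changes: 1
Possible positive real roots: 1

For negative roots, examine f(-x) = -7x^3 + 4x^2 - 5x - 4:
Signs of coefficients: -, +, -, -
Number of sign changes: 2
Possible negative real roots: 2, 0

Positive roots: 1; Negative roots: 2 or 0


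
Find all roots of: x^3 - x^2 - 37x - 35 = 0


Let p(x) = x^3 - x^2 - 37x - 35. By the rational root theorem (leading coefficient 1), any rational root is an integer divisor of 35: try ±1, ±2, ... in turn.
Test x = 1: value = -72 ≠ 0.
Test x = -1: value = 0 ✓, so (x + 1) is a factor.
Synthetic division by (x + 1): bring down 1; 1(-1) - 1 = -2; (-2)(-1) - 37 = -35; (-35)(-1) - 35 = 0 → quotient x^2 - 2x - 35, remainder 0.
Solve the quadratic x^2 - 2x - 35 = 0: discriminant = (-2)^2 - 4(1)(-35) = 4 + 140 = 144.
sqrt(144) = 12, so x = (2 ± 12)/2: x = 7 or x = -5.
Collecting all roots found:

x = -5, x = -1, x = 7


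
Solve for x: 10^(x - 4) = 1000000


Express both sides with the same base.
1000000 = 10^6
Since the bases match, equate exponents: x - 4 = 6
So x = 6 - (-4) = 10

x = 10


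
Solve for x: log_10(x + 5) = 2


Convert to exponential form: x + 5 = 10^2 = 100
x = 100 - 5 = 95
Check: log_10(95 + 5) = log_10(100) = log_10(100) = 2 ✓

x = 95


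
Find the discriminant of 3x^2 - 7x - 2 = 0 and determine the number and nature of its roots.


For ax^2 + bx + c = 0, discriminant D = b^2 - 4ac
Here a = 3, b = -7, c = -2
D = (-7)^2 - 4(3)(-2) = 49 + 24 = 73

D = 73 > 0 but not a perfect square
The equation has 2 distinct real irrational roots.

Discriminant = 73, 2 distinct real irrational roots


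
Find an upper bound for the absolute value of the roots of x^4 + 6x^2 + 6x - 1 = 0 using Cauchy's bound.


Cauchy's bound: all roots r satisfy |r| <= 1 + max(|a_i/a_n|) for i = 0,...,n-1
where a_n is the leading coefficient.

Coefficients: [1, 0, 6, 6, -1]
Leading coefficient a_n = 1
Ratios |a_i/a_n|: 0, 6, 6, 1
Maximum ratio: 6
Cauchy's bound: |r| <= 1 + 6 = 7

Upper bound = 7


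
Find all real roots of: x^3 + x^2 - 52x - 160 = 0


Let p(x) = x^3 + x^2 - 52x - 160. By the rational root theorem (leading coefficient 1), any rational root is an integer divisor of 160: try ±1, ±2, ... in turn.
Test x = 1: value = -210 ≠ 0.
Test x = -1: value = -108 ≠ 0.
Test x = 2: value = -252 ≠ 0.
Test x = -2: value = -60 ≠ 0.
Test x = 4: value = -288 ≠ 0.
Test x = -4: value = 0 ✓, so (x + 4) is a factor.
Synthetic division by (x + 4): bring down 1; 1(-4) + 1 = -3; (-3)(-4) - 52 = -40; (-40)(-4) - 160 = 0 → quotient x^2 - 3x - 40, remainder 0.
Solve the quadratic x^2 - 3x - 40 = 0: discriminant = (-3)^2 - 4(1)(-40) = 9 + 160 = 169.
sqrt(169) = 13, so x = (3 ± 13)/2: x = 8 or x = -5.

x = -5, x = -4, x = 8


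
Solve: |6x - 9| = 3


An absolute value equation |expr| = 3 gives two cases:
Case 1: 6x - 9 = 3
  6x = 12, so x = 2
Case 2: 6x - 9 = -3
  6x = 6, so x = 1

x = 1, x = 2


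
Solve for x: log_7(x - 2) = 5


Convert to exponential form: x - 2 = 7^5 = 16807
x = 16807 + 2 = 16809
Check: log_7(16809 - 2) = log_7(16807) = log_7(16807) = 5 ✓

x = 16809


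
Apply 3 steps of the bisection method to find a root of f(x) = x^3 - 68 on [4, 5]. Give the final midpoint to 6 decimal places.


f(x) = x^3 - 68
f(4) = -4 < 0
f(5) = 57 > 0

Step 1: midpoint = (4.000000 + 5.000000)/2 = 4.500000
  f(4.500000) = 23.125000
  f(mid) > 0, so root is in [4.000000, 4.500000]

Step 2: midpoint = (4.000000 + 4.500000)/2 = 4.250000
  f(4.250000) = 8.765625
  f(mid) > 0, so root is in [4.000000, 4.250000]

Step 3: midpoint = (4.000000 + 4.250000)/2 = 4.125000
  f(4.125000) = 2.189453
  f(mid) > 0, so root is in [4.000000, 4.125000]

midpoint = 4.125000


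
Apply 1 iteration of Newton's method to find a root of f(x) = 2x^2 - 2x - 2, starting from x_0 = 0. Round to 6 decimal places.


Newton's method: x_(n+1) = x_n - f(x_n)/f'(x_n)
f(x) = 2x^2 - 2x - 2
f'(x) = 4x - 2

Iteration 1:
  f(0.000000) = -2.000000
  f'(0.000000) = -2.000000
  x_1 = 0.000000 - (-2.000000)/(-2.000000) = -1.000000

x_1 = -1.000000


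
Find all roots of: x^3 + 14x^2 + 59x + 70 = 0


Let p(x) = x^3 + 14x^2 + 59x + 70. By the rational root theorem (leading coefficient 1), any rational root is an integer divisor of 70: try ±1, ±2, ... in turn.
Test x = 1: value = 144 ≠ 0.
Test x = -1: value = 24 ≠ 0.
Test x = 2: value = 252 ≠ 0.
Test x = -2: value = 0 ✓, so (x + 2) is a factor.
Synthetic division by (x + 2): bring down 1; 1(-2) + 14 = 12; 12(-2) + 59 = 35; 35(-2) + 70 = 0 → quotient x^2 + 12x + 35, remainder 0.
Solve the quadratic x^2 + 12x + 35 = 0: discriminant = 12^2 - 4(1)(35) = 144 - 140 = 4.
sqrt(4) = 2, so x = (-12 ± 2)/2: x = -5 or x = -7.
Collecting all roots found:

x = -7, x = -5, x = -2


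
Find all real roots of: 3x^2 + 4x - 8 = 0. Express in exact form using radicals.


Using the quadratic formula: x = (-b ± sqrt(b^2 - 4ac)) / (2a)
Here a = 3, b = 4, c = -8
Discriminant = b^2 - 4ac = 4^2 - 4(3)(-8) = 16 + 96 = 112
Since discriminant = 112 > 0, there are two real roots.
x = (-4 ± 4*sqrt(7)) / 6
Simplifying: x = (-2 ± 2*sqrt(7)) / 3
Numerically: x ≈ 1.0972 or x ≈ -2.4305

x = (-2 + 2*sqrt(7)) / 3 or x = (-2 - 2*sqrt(7)) / 3


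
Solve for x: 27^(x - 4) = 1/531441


Express both sides with the same base.
1/531441 = 27^(-4)
Since the bases match, equate exponents: x - 4 = -4
So x = -4 - (-4) = 0

x = 0


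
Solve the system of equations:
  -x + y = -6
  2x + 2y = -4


Using Cramer's rule:
Determinant D = (-1)(2) - (2)(1) = -2 - 2 = -4
Dx = (-6)(2) - (-4)(1) = -12 + 4 = -8
Dy = (-1)(-4) - (2)(-6) = 4 + 12 = 16
x = Dx/D = -8/-4 = 2
y = Dy/D = 16/-4 = -4

x = 2, y = -4


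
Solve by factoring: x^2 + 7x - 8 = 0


We need two numbers that multiply to -8 and add to 7.
Those numbers are -1 and 8 (since (-1) * 8 = -8 and (-1) + 8 = 7).
So x^2 + 7x - 8 = (x - 1)(x + 8) = 0
Setting each factor to zero: x = 1 or x = -8

x = -8, x = 1


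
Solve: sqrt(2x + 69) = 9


Square both sides: 2x + 69 = 9^2 = 81
2x = 81 - 69 = 12
x = 6
Check: sqrt(2*6 + 69) = sqrt(81) = 9 ✓

x = 6


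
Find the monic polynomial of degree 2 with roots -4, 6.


A monic polynomial with roots -4, 6 is:
p(x) = (x + 4)(x - 6)
After multiplying by (x + 4): x + 4
After multiplying by (x - 6): x^2 - 2x - 24

x^2 - 2x - 24


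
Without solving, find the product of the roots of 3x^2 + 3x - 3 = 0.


By Vieta's formulas for ax^2 + bx + c = 0:
  Sum of roots = -b/a
  Product of roots = c/a

Here a = 3, b = 3, c = -3
Sum = -(3)/3 = -1
Product = -3/3 = -1

Product = -1


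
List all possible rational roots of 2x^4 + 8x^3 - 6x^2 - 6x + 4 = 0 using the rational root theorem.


Rational root theorem: possible roots are ±p/q where:
  p divides the constant term (4): p ∈ {1, 2, 4}
  q divides the leading coefficient (2): q ∈ {1, 2}

All possible rational roots: -4, -2, -1, -1/2, 1/2, 1, 2, 4

-4, -2, -1, -1/2, 1/2, 1, 2, 4


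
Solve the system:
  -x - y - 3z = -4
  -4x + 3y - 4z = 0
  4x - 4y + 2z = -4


Using Cramer's rule. Expand each determinant along the first row.
D  = (-1)*[3*2 - (-4)*(-4)] - (-1)*[(-4)*2 - (-4)*4] + (-3)*[(-4)*(-4) - 3*4]
  = (-1)*(-10) - (-1)*(8) + (-3)*(4) = 6
Dx = (-4)*[3*2 - (-4)*(-4)] - (-1)*[0*2 - (-4)*(-4)] + (-3)*[0*(-4) - 3*(-4)]
  = (-4)*(-10) - (-1)*(-16) + (-3)*(12) = -12
Dy = (-1)*[0*2 - (-4)*(-4)] - (-4)*[(-4)*2 - (-4)*4] + (-3)*[(-4)*(-4) - 0*4]
  = (-1)*(-16) - (-4)*(8) + (-3)*(16) = 0
Dz = (-1)*[3*(-4) - 0*(-4)] - (-1)*[(-4)*(-4) - 0*4] + (-4)*[(-4)*(-4) - 3*4]
  = (-1)*(-12) - (-1)*(16) + (-4)*(4) = 12
x = Dx/D = -12/6 = -2, y = Dy/D = 0/6 = 0, z = Dz/D = 12/6 = 2
Check eq1: (-1)(-2) + (-1)(0) + (-3)(2) = -4 = -4 ✓
Check eq2: (-4)(-2) + (3)(0) + (-4)(2) = 0 = 0 ✓
Check eq3: (4)(-2) + (-4)(0) + (2)(2) = -4 = -4 ✓

x = -2, y = 0, z = 2


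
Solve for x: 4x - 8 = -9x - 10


Starting with: 4x - 8 = -9x - 10
Move all x terms to left: (4 + 9)x = -10 + 8
Simplify: 13x = -2
Divide both sides by 13: x = -2/13

x = -2/13


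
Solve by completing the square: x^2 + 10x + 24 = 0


Start: x^2 + 10x + 24 = 0
Move constant: x^2 + 10x = -24
Half of 10 is 5, squared is 25
Add 25 to both sides: x^2 + 10x + 25 = 1
(x + 5)^2 = 1
x + 5 = ±1
x = -5 + 1 = -4 or x = -5 - 1 = -6

x = -6, x = -4


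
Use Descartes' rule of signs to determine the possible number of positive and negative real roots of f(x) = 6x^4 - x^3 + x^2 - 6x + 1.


Descartes' rule of signs:

For positive roots, count sign changes in f(x) = 6x^4 - x^3 + x^2 - 6x + 1:
Signs of coefficients: +, -, +, -, +
Number of sign changes: 4
Possible positive real roots: 4, 2, 0

For negative roots, examine f(-x) = 6x^4 + x^3 + x^2 + 6x + 1:
Signs of coefficients: +, +, +, +, +
Number of sign changes: 0
Possible negative real roots: 0

Positive roots: 4 or 2 or 0; Negative roots: 0


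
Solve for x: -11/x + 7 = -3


Subtract 7 from both sides: -11/x = -10
Multiply both sides by x: -11 = -10 * x
Divide by -10: x = 11/10

x = 11/10


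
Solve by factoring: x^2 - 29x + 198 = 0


We need two numbers that multiply to 198 and add to -29.
Those numbers are -11 and -18 (since (-11) * (-18) = 198 and (-11) + (-18) = -29).
So x^2 - 29x + 198 = (x - 11)(x - 18) = 0
Setting each factor to zero: x = 11 or x = 18

x = 11, x = 18


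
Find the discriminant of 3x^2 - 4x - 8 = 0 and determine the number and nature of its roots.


For ax^2 + bx + c = 0, discriminant D = b^2 - 4ac
Here a = 3, b = -4, c = -8
D = (-4)^2 - 4(3)(-8) = 16 + 96 = 112

D = 112 > 0 but not a perfect square
The equation has 2 distinct real irrational roots.

Discriminant = 112, 2 distinct real irrational roots


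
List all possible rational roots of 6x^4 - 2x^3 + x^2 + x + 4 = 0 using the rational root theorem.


Rational root theorem: possible roots are ±p/q where:
  p divides the constant term (4): p ∈ {1, 2, 4}
  q divides the leading coefficient (6): q ∈ {1, 2, 3, 6}

All possible rational roots: -4, -2, -4/3, -1, -2/3, -1/2, -1/3, -1/6, 1/6, 1/3, 1/2, 2/3, 1, 4/3, 2, 4

-4, -2, -4/3, -1, -2/3, -1/2, -1/3, -1/6, 1/6, 1/3, 1/2, 2/3, 1, 4/3, 2, 4


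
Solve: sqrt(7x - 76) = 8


Square both sides: 7x - 76 = 8^2 = 64
7x = 64 + 76 = 140
x = 20
Check: sqrt(7*20 - 76) = sqrt(64) = 8 ✓

x = 20


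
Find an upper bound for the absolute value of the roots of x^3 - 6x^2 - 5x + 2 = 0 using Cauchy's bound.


Cauchy's bound: all roots r satisfy |r| <= 1 + max(|a_i/a_n|) for i = 0,...,n-1
where a_n is the leading coefficient.

Coefficients: [1, -6, -5, 2]
Leading coefficient a_n = 1
Ratios |a_i/a_n|: 6, 5, 2
Maximum ratio: 6
Cauchy's bound: |r| <= 1 + 6 = 7

Upper bound = 7


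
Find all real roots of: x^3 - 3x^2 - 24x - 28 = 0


Let p(x) = x^3 - 3x^2 - 24x - 28. By the rational root theorem (leading coefficient 1), any rational root is an integer divisor of 28: try ±1, ±2, ... in turn.
Test x = 1: value = -54 ≠ 0.
Test x = -1: value = -8 ≠ 0.
Test x = 2: value = -80 ≠ 0.
Test x = -2: value = 0 ✓, so (x + 2) is a factor.
Synthetic division by (x + 2): bring down 1; 1(-2) - 3 = -5; (-5)(-2) - 24 = -14; (-14)(-2) - 28 = 0 → quotient x^2 - 5x - 14, remainder 0.
Solve the quadratic x^2 - 5x - 14 = 0: discriminant = (-5)^2 - 4(1)(-14) = 25 + 56 = 81.
sqrt(81) = 9, so x = (5 ± 9)/2: x = 7 or x = -2.

x = -2 (multiplicity 2), x = 7


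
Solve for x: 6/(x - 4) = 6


Multiply both sides by (x - 4): 6 = 6(x - 4)
Distribute: 6 = 6x - 24
6x = 6 + 24 = 30
x = 5

x = 5


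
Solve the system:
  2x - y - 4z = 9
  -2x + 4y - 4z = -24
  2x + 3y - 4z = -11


Using Cramer's rule. Expand each determinant along the first row.
D  = 2*[4*(-4) - (-4)*3] - (-1)*[(-2)*(-4) - (-4)*2] + (-4)*[(-2)*3 - 4*2]
  = 2*(-4) - (-1)*(16) + (-4)*(-14) = 64
Dx = 9*[4*(-4) - (-4)*3] - (-1)*[(-24)*(-4) - (-4)*(-11)] + (-4)*[(-24)*3 - 4*(-11)]
  = 9*(-4) - (-1)*(52) + (-4)*(-28) = 128
Dy = 2*[(-24)*(-4) - (-4)*(-11)] - 9*[(-2)*(-4) - (-4)*2] + (-4)*[(-2)*(-11) - (-24)*2]
  = 2*(52) - 9*(16) + (-4)*(70) = -320
Dz = 2*[4*(-11) - (-24)*3] - (-1)*[(-2)*(-11) - (-24)*2] + 9*[(-2)*3 - 4*2]
  = 2*(28) - (-1)*(70) + 9*(-14) = 0
x = Dx/D = 128/64 = 2, y = Dy/D = -320/64 = -5, z = Dz/D = 0/64 = 0
Check eq1: (2)(2) + (-1)(-5) + (-4)(0) = 9 = 9 ✓
Check eq2: (-2)(2) + (4)(-5) + (-4)(0) = -24 = -24 ✓
Check eq3: (2)(2) + (3)(-5) + (-4)(0) = -11 = -11 ✓

x = 2, y = -5, z = 0


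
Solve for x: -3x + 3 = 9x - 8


Starting with: -3x + 3 = 9x - 8
Move all x terms to left: (-3 - 9)x = -8 - 3
Simplify: -12x = -11
Divide both sides by -12: x = 11/12

x = 11/12


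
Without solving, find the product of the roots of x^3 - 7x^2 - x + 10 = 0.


By Vieta's formulas for x^3 + bx^2 + cx + d = 0:
  r1 + r2 + r3 = -b/a = 7
  r1*r2 + r1*r3 + r2*r3 = c/a = -1
  r1*r2*r3 = -d/a = -10


Product = -10


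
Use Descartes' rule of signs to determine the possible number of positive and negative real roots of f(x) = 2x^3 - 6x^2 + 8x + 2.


Descartes' rule of signs:

For positive roots, count sign changes in f(x) = 2x^3 - 6x^2 + 8x + 2:
Signs of coefficients: +, -, +, +
Number of sign changes: 2
Possible positive real roots: 2, 0

For negative roots, examine f(-x) = -2x^3 - 6x^2 - 8x + 2:
Signs of coefficients: -, -, -, +
Number of sign changes: 1
Possible negative real roots: 1

Positive roots: 2 or 0; Negative roots: 1


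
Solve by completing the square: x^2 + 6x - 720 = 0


Start: x^2 + 6x - 720 = 0
Move constant: x^2 + 6x = 720
Half of 6 is 3, squared is 9
Add 9 to both sides: x^2 + 6x + 9 = 729
(x + 3)^2 = 729
x + 3 = ±27
x = -3 + 27 = 24 or x = -3 - 27 = -30

x = -30, x = 24


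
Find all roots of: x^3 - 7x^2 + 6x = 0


The constant term is 0, so x = 0 is a root. Factor out x:
  x^2 - 7x + 6 = 0
Solve the quadratic x^2 - 7x + 6 = 0: discriminant = (-7)^2 - 4(1)(6) = 49 - 24 = 25.
sqrt(25) = 5, so x = (7 ± 5)/2: x = 6 or x = 1.
Collecting all roots found:

x = 0, x = 1, x = 6


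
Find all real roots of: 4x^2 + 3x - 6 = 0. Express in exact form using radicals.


Using the quadratic formula: x = (-b ± sqrt(b^2 - 4ac)) / (2a)
Here a = 4, b = 3, c = -6
Discriminant = b^2 - 4ac = 3^2 - 4(4)(-6) = 9 + 96 = 105
Since discriminant = 105 > 0, there are two real roots.
x = (-3 ± sqrt(105)) / 8
Numerically: x ≈ 0.9059 or x ≈ -1.6559

x = (-3 + sqrt(105)) / 8 or x = (-3 - sqrt(105)) / 8


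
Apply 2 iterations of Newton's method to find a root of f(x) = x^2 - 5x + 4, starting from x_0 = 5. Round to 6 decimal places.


Newton's method: x_(n+1) = x_n - f(x_n)/f'(x_n)
f(x) = x^2 - 5x + 4
f'(x) = 2x - 5

Iteration 1:
  f(5.000000) = 4.000000
  f'(5.000000) = 5.000000
  x_1 = 5.000000 - (4.000000)/(5.000000) = 4.200000

Iteration 2:
  f(4.200000) = 0.640000
  f'(4.200000) = 3.400000
  x_2 = 4.200000 - (0.640000)/(3.400000) = 4.011765

x_2 = 4.011765


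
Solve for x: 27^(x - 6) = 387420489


Express both sides with the same base.
387420489 = 27^6
Since the bases match, equate exponents: x - 6 = 6
So x = 6 - (-6) = 12

x = 12


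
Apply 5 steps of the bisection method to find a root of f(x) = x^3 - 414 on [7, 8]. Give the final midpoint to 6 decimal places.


f(x) = x^3 - 414
f(7) = -71 < 0
f(8) = 98 > 0

Step 1: midpoint = (7.000000 + 8.000000)/2 = 7.500000
  f(7.500000) = 7.875000
  f(mid) > 0, so root is in [7.000000, 7.500000]

Step 2: midpoint = (7.000000 + 7.500000)/2 = 7.250000
  f(7.250000) = -32.921875
  f(mid) < 0, so root is in [7.250000, 7.500000]

Step 3: midpoint = (7.250000 + 7.500000)/2 = 7.375000
  f(7.375000) = -12.869141
  f(mid) < 0, so root is in [7.375000, 7.500000]

Step 4: midpoint = (7.375000 + 7.500000)/2 = 7.437500
  f(7.437500) = -2.584229
  f(mid) < 0, so root is in [7.437500, 7.500000]

Step 5: midpoint = (7.437500 + 7.500000)/2 = 7.468750
  f(7.468750) = 2.623505
  f(mid) > 0, so root is in [7.437500, 7.468750]

midpoint = 7.468750


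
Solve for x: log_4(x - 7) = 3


Convert to exponential form: x - 7 = 4^3 = 64
x = 64 + 7 = 71
Check: log_4(71 - 7) = log_4(64) = log_4(64) = 3 ✓

x = 71


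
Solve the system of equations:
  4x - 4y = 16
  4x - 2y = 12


Using Cramer's rule:
Determinant D = (4)(-2) - (4)(-4) = -8 + 16 = 8
Dx = (16)(-2) - (12)(-4) = -32 + 48 = 16
Dy = (4)(12) - (4)(16) = 48 - 64 = -16
x = Dx/D = 16/8 = 2
y = Dy/D = -16/8 = -2

x = 2, y = -2


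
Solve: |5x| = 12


An absolute value equation |expr| = 12 gives two cases:
Case 1: 5x = 12
  5x = 12, so x = 12/5
Case 2: 5x = -12
  5x = -12, so x = -12/5

x = -12/5, x = 12/5


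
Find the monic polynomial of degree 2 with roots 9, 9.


A monic polynomial with roots 9, 9 is:
p(x) = (x - 9)(x - 9)
After multiplying by (x - 9): x - 9
After multiplying by (x - 9): x^2 - 18x + 81

x^2 - 18x + 81


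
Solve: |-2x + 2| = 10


An absolute value equation |expr| = 10 gives two cases:
Case 1: -2x + 2 = 10
  -2x = 8, so x = -4
Case 2: -2x + 2 = -10
  -2x = -12, so x = 6

x = -4, x = 6


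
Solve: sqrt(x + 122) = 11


Square both sides: x + 122 = 11^2 = 121
x = 121 - 122 = -1
x = -1
Check: sqrt(1*(-1) + 122) = sqrt(121) = 11 ✓

x = -1


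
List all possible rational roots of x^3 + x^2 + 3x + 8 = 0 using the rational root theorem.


Rational root theorem: possible roots are ±p/q where:
  p divides the constant term (8): p ∈ {1, 2, 4, 8}
  q divides the leading coefficient (1): q ∈ {1}

All possible rational roots: -8, -4, -2, -1, 1, 2, 4, 8

-8, -4, -2, -1, 1, 2, 4, 8


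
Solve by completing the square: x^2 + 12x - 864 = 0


Start: x^2 + 12x - 864 = 0
Move constant: x^2 + 12x = 864
Half of 12 is 6, squared is 36
Add 36 to both sides: x^2 + 12x + 36 = 900
(x + 6)^2 = 900
x + 6 = ±30
x = -6 + 30 = 24 or x = -6 - 30 = -36

x = -36, x = 24


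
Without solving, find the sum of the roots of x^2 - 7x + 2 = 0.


By Vieta's formulas for ax^2 + bx + c = 0:
  Sum of roots = -b/a
  Product of roots = c/a

Here a = 1, b = -7, c = 2
Sum = -(-7)/1 = 7
Product = 2/1 = 2

Sum = 7


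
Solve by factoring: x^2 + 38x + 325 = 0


We need two numbers that multiply to 325 and add to 38.
Those numbers are 25 and 13 (since 25 * 13 = 325 and 25 + 13 = 38).
So x^2 + 38x + 325 = (x + 25)(x + 13) = 0
Setting each factor to zero: x = -25 or x = -13

x = -25, x = -13


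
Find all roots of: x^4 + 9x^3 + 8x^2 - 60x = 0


The constant term is 0, so x = 0 is a root. Factor out x:
  x^3 + 9x^2 + 8x - 60 = 0
Let p(x) = x^3 + 9x^2 + 8x - 60. By the rational root theorem (leading coefficient 1), any rational root is an integer divisor of 60: try ±1, ±2, ... in turn.
Test x = 1: value = -42 ≠ 0.
Test x = -1: value = -60 ≠ 0.
Test x = 2: value = 0 ✓, so (x - 2) is a factor.
Synthetic division by (x - 2): bring down 1; 1(2) + 9 = 11; 11(2) + 8 = 30; 30(2) - 60 = 0 → quotient x^2 + 11x + 30, remainder 0.
Solve the quadratic x^2 + 11x + 30 = 0: discriminant = 11^2 - 4(1)(30) = 121 - 120 = 1.
sqrt(1) = 1, so x = (-11 ± 1)/2: x = -5 or x = -6.
Collecting all roots found:

x = -6, x = -5, x = 0, x = 2


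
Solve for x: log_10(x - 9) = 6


Convert to exponential form: x - 9 = 10^6 = 1000000
x = 1000000 + 9 = 1000009
Check: log_10(1000009 - 9) = log_10(1000000) = log_10(1000000) = 6 ✓

x = 1000009


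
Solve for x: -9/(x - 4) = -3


Multiply both sides by (x - 4): -9 = -3(x - 4)
Distribute: -9 = -3x + 12
-3x = -9 - 12 = -21
x = 7

x = 7


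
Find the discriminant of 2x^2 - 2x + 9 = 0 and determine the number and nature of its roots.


For ax^2 + bx + c = 0, discriminant D = b^2 - 4ac
Here a = 2, b = -2, c = 9
D = (-2)^2 - 4(2)(9) = 4 - 72 = -68

D = -68 < 0
The equation has no real roots (2 complex conjugate roots).

Discriminant = -68, no real roots (2 complex conjugate roots)


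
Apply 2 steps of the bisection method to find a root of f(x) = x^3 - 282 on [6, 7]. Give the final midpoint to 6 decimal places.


f(x) = x^3 - 282
f(6) = -66 < 0
f(7) = 61 > 0

Step 1: midpoint = (6.000000 + 7.000000)/2 = 6.500000
  f(6.500000) = -7.375000
  f(mid) < 0, so root is in [6.500000, 7.000000]

Step 2: midpoint = (6.500000 + 7.000000)/2 = 6.750000
  f(6.750000) = 25.546875
  f(mid) > 0, so root is in [6.500000, 6.750000]

midpoint = 6.750000
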